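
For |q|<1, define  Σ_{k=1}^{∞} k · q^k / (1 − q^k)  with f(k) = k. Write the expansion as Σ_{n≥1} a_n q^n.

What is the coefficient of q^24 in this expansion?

a_24 = 60

n=24: 24·1 12·2 8·3 6·4 4·6 3·8 2·12 1·24  f→[24+12+8+6+4+3+2+1]=60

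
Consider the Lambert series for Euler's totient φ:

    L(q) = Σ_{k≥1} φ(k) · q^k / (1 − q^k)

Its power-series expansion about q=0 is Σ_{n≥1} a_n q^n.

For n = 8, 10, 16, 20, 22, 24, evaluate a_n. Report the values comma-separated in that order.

q^8  k|8↦φ(k): 8:4 4:2 2:1 1:1  a_8=8
q^10  k|10↦φ(k): 10:4 5:4 2:1 1:1  a_10=10
q^16  k|16↦φ(k): 1:1 2:1 4:2 8:4 16:8  a_16=16
q^20  k|20↦φ(k): 1:1 2:1 4:2 5:4 10:4 20:8  a_20=20
[q^22] φ(22)=10,φ(11)=10,φ(2)=1,φ(1)=1 ⇒ 22
d|24:{24,12,8,6,4,3,2,1}  Σφ=8+4+4+2+2+2+1+1=24

8, 10, 16, 20, 22, 24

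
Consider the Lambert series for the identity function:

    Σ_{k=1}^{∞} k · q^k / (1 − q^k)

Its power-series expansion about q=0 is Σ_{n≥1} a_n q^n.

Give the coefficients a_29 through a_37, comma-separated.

d|29:{1,29}  Σf=1+29=30
[q^30] f(1)=1,f(2)=2,f(3)=3,f(5)=5,f(6)=6,f(10)=10,f(15)=15,f(30)=30 ⇒ 72
[q^31] f(31)=31,f(1)=1 ⇒ 32
n=32: 1·32 2·16 4·8 8·4 16·2 32·1  f→[1+2+4+8+16+32]=63
n=33: 1·33 3·11 11·3 33·1  f→[1+3+11+33]=48
n=34: 34·1 17·2 2·17 1·34  f→[34+17+2+1]=54
[q^35] f(35)=35,f(7)=7,f(5)=5,f(1)=1 ⇒ 48
d|36:{36,18,12,9,6,4,3,2,1}  Σf=36+18+12+9+6+4+3+2+1=91
n=37: 37·1 1·37  f→[37+1]=38

30, 72, 32, 63, 48, 54, 48, 91, 38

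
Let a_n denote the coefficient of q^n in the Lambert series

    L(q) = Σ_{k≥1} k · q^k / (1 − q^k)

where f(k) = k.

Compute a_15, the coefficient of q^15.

[q^15] f(1)=1,f(3)=3,f(5)=5,f(15)=15 ⇒ 24

a_15 = 24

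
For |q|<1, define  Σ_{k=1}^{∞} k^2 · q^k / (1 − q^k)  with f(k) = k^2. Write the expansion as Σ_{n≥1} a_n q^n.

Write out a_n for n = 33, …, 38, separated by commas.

1220, 1450, 1300, 1911, 1370, 1810

q^33  k|33↦f(k): 1:1 3:9 11:121 33:1089  a_33=1220
q^34  k|34↦f(k): 34:1156 17:289 2:4 1:1  a_34=1450
n=35: 1·35 5·7 7·5 35·1  f→[1+25+49+1225]=1300
q^36  k|36↦f(k): 1:1 2:4 3:9 4:16 6:36 9:81 12:144 18:324 36:1296  a_36=1911
q^37  k|37↦f(k): 1:1 37:1369  a_37=1370
n=38: 38·1 19·2 2·19 1·38  f→[1444+361+4+1]=1810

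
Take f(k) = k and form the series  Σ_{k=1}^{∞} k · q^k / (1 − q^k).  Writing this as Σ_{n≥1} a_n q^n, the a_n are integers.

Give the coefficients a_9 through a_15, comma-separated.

13, 18, 12, 28, 14, 24, 24

n=9: 1·9 3·3 9·1  f→[1+3+9]=13
d|10:{10,5,2,1}  Σf=10+5+2+1=18
q^11  k|11↦f(k): 1:1 11:11  a_11=12
d|12:{1,2,3,4,6,12}  Σf=1+2+3+4+6+12=28
[q^13] f(13)=13,f(1)=1 ⇒ 14
[q^14] f(14)=14,f(7)=7,f(2)=2,f(1)=1 ⇒ 24
n=15: 1·15 3·5 5·3 15·1  f→[1+3+5+15]=24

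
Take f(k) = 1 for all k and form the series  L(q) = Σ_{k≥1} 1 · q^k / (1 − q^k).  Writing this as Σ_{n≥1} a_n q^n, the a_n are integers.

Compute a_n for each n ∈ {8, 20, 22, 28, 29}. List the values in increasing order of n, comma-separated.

4, 6, 4, 6, 2

n=8: 8·1 4·2 2·4 1·8  f→[1+1+1+1]=4
q^20  k|20↦f(k): 20:1 10:1 5:1 4:1 2:1 1:1  a_20=6
[q^22] f(1)=1,f(2)=1,f(11)=1,f(22)=1 ⇒ 4
d|28:{1,2,4,7,14,28}  Σf=1+1+1+1+1+1=6
n=29: 1·29 29·1  f→[1+1]=2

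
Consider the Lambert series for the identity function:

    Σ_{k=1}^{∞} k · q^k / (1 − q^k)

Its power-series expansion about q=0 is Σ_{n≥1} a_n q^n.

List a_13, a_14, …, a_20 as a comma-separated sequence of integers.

n=13: 13·1 1·13  f→[13+1]=14
n=14: 14·1 7·2 2·7 1·14  f→[14+7+2+1]=24
d|15:{1,3,5,15}  Σf=1+3+5+15=24
d|16:{1,2,4,8,16}  Σf=1+2+4+8+16=31
d|17:{17,1}  Σf=17+1=18
d|18:{18,9,6,3,2,1}  Σf=18+9+6+3+2+1=39
n=19: 19·1 1·19  f→[19+1]=20
d|20:{1,2,4,5,10,20}  Σf=1+2+4+5+10+20=42

14, 24, 24, 31, 18, 39, 20, 42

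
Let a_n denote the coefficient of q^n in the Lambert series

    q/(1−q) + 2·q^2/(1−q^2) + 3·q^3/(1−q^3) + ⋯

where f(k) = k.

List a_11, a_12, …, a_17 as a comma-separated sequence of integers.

12, 28, 14, 24, 24, 31, 18

d|11:{11,1}  Σf=11+1=12
q^12  k|12↦f(k): 1:1 2:2 3:3 4:4 6:6 12:12  a_12=28
[q^13] f(13)=13,f(1)=1 ⇒ 14
q^14  k|14↦f(k): 1:1 2:2 7:7 14:14  a_14=24
d|15:{1,3,5,15}  Σf=1+3+5+15=24
[q^16] f(1)=1,f(2)=2,f(4)=4,f(8)=8,f(16)=16 ⇒ 31
q^17  k|17↦f(k): 17:17 1:1  a_17=18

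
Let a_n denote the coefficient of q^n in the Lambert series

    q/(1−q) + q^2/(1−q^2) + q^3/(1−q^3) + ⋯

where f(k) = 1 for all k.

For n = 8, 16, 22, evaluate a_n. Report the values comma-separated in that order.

4, 5, 4

q^8  k|8↦f(k): 1:1 2:1 4:1 8:1  a_8=4
[q^16] f(1)=1,f(2)=1,f(4)=1,f(8)=1,f(16)=1 ⇒ 5
[q^22] f(1)=1,f(2)=1,f(11)=1,f(22)=1 ⇒ 4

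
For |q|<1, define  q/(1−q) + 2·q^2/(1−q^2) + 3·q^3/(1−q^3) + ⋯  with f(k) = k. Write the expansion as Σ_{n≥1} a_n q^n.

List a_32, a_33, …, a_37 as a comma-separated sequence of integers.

q^32  k|32↦f(k): 32:32 16:16 8:8 4:4 2:2 1:1  a_32=63
[q^33] f(33)=33,f(11)=11,f(3)=3,f(1)=1 ⇒ 48
n=34: 1·34 2·17 17·2 34·1  f→[1+2+17+34]=54
n=35: 35·1 7·5 5·7 1·35  f→[35+7+5+1]=48
n=36: 36·1 18·2 12·3 9·4 6·6 4·9 3·12 2·18 1·36  f→[36+18+12+9+6+4+3+2+1]=91
q^37  k|37↦f(k): 1:1 37:37  a_37=38

63, 48, 54, 48, 91, 38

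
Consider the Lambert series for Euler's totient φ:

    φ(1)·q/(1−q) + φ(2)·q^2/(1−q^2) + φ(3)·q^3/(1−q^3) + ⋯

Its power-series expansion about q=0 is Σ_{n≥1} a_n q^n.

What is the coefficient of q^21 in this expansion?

q^21  k|21↦φ(k): 21:12 7:6 3:2 1:1  a_21=21

a_21 = 21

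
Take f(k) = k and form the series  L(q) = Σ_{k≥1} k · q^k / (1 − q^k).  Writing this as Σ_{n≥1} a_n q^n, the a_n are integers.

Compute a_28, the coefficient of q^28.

a_28 = 56

q^28  k|28↦f(k): 28:28 14:14 7:7 4:4 2:2 1:1  a_28=56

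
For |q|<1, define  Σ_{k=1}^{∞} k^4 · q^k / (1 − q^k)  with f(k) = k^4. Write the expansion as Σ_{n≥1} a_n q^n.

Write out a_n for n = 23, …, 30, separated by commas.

279842, 358258, 391251, 485554, 538084, 655746, 707282, 872644

n=23: 23·1 1·23  f→[279841+1]=279842
d|24:{24,12,8,6,4,3,2,1}  Σf=331776+20736+4096+1296+256+81+16+1=358258
n=25: 25·1 5·5 1·25  f→[390625+625+1]=391251
n=26: 1·26 2·13 13·2 26·1  f→[1+16+28561+456976]=485554
q^27  k|27↦f(k): 1:1 3:81 9:6561 27:531441  a_27=538084
q^28  k|28↦f(k): 1:1 2:16 4:256 7:2401 14:38416 28:614656  a_28=655746
d|29:{1,29}  Σf=1+707281=707282
q^30  k|30↦f(k): 30:810000 15:50625 10:10000 6:1296 5:625 3:81 2:16 1:1  a_30=872644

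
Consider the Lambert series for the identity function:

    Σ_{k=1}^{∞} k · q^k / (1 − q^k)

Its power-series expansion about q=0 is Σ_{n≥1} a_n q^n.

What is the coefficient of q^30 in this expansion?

a_30 = 72

d|30:{1,2,3,5,6,10,15,30}  Σf=1+2+3+5+6+10+15+30=72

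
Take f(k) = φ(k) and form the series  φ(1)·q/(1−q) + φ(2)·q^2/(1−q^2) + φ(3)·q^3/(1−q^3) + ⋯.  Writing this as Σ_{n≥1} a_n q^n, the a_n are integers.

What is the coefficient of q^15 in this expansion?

[q^15] φ(1)=1,φ(3)=2,φ(5)=4,φ(15)=8 ⇒ 15

a_15 = 15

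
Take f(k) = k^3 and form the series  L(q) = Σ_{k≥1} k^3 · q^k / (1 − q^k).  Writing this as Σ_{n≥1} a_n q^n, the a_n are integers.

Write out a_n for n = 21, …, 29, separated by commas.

n=21: 1·21 3·7 7·3 21·1  f→[1+27+343+9261]=9632
n=22: 22·1 11·2 2·11 1·22  f→[10648+1331+8+1]=11988
d|23:{1,23}  Σf=1+12167=12168
d|24:{24,12,8,6,4,3,2,1}  Σf=13824+1728+512+216+64+27+8+1=16380
[q^25] f(1)=1,f(5)=125,f(25)=15625 ⇒ 15751
d|26:{26,13,2,1}  Σf=17576+2197+8+1=19782
d|27:{27,9,3,1}  Σf=19683+729+27+1=20440
n=28: 28·1 14·2 7·4 4·7 2·14 1·28  f→[21952+2744+343+64+8+1]=25112
n=29: 1·29 29·1  f→[1+24389]=24390

9632, 11988, 12168, 16380, 15751, 19782, 20440, 25112, 24390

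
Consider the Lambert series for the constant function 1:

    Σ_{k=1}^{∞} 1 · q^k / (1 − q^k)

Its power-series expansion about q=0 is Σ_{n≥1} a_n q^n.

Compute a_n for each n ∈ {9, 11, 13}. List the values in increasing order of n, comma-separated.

[q^9] f(1)=1,f(3)=1,f(9)=1 ⇒ 3
q^11  k|11↦f(k): 1:1 11:1  a_11=2
n=13: 13·1 1·13  f→[1+1]=2

3, 2, 2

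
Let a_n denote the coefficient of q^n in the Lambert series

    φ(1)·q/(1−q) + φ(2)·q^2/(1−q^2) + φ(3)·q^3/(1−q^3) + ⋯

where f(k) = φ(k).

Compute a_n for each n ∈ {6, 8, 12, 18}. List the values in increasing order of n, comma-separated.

[q^6] φ(1)=1,φ(2)=1,φ(3)=2,φ(6)=2 ⇒ 6
q^8  k|8↦φ(k): 1:1 2:1 4:2 8:4  a_8=8
[q^12] φ(12)=4,φ(6)=2,φ(4)=2,φ(3)=2,φ(2)=1,φ(1)=1 ⇒ 12
[q^18] φ(18)=6,φ(9)=6,φ(6)=2,φ(3)=2,φ(2)=1,φ(1)=1 ⇒ 18

6, 8, 12, 18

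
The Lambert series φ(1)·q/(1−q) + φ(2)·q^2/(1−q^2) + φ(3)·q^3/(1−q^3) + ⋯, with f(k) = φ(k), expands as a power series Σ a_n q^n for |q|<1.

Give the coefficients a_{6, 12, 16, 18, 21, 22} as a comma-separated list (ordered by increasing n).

[q^6] φ(6)=2,φ(3)=2,φ(2)=1,φ(1)=1 ⇒ 6
d|12:{1,2,3,4,6,12}  Σφ=1+1+2+2+2+4=12
n=16: 16·1 8·2 4·4 2·8 1·16  φ→[8+4+2+1+1]=16
q^18  k|18↦φ(k): 18:6 9:6 6:2 3:2 2:1 1:1  a_18=18
q^21  k|21↦φ(k): 1:1 3:2 7:6 21:12  a_21=21
n=22: 1·22 2·11 11·2 22·1  φ→[1+1+10+10]=22

6, 12, 16, 18, 21, 22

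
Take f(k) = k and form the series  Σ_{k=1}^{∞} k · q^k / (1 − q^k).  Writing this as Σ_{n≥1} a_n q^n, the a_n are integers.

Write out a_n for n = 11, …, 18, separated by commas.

[q^11] f(1)=1,f(11)=11 ⇒ 12
q^12  k|12↦f(k): 1:1 2:2 3:3 4:4 6:6 12:12  a_12=28
q^13  k|13↦f(k): 13:13 1:1  a_13=14
q^14  k|14↦f(k): 14:14 7:7 2:2 1:1  a_14=24
d|15:{1,3,5,15}  Σf=1+3+5+15=24
d|16:{1,2,4,8,16}  Σf=1+2+4+8+16=31
n=17: 1·17 17·1  f→[1+17]=18
n=18: 18·1 9·2 6·3 3·6 2·9 1·18  f→[18+9+6+3+2+1]=39

12, 28, 14, 24, 24, 31, 18, 39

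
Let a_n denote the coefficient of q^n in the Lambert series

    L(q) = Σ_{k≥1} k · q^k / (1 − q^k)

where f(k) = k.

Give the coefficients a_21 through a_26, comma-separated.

d|21:{21,7,3,1}  Σf=21+7+3+1=32
d|22:{22,11,2,1}  Σf=22+11+2+1=36
[q^23] f(1)=1,f(23)=23 ⇒ 24
d|24:{1,2,3,4,6,8,12,24}  Σf=1+2+3+4+6+8+12+24=60
q^25  k|25↦f(k): 1:1 5:5 25:25  a_25=31
q^26  k|26↦f(k): 1:1 2:2 13:13 26:26  a_26=42

32, 36, 24, 60, 31, 42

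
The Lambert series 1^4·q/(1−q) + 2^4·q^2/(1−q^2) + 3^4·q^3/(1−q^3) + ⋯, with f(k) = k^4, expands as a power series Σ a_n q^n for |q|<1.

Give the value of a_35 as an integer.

a_35 = 1503652

d|35:{35,7,5,1}  Σf=1500625+2401+625+1=1503652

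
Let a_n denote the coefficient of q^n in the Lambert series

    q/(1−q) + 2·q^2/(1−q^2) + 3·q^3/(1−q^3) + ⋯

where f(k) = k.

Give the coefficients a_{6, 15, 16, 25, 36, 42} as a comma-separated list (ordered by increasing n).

12, 24, 31, 31, 91, 96

d|6:{6,3,2,1}  Σf=6+3+2+1=12
[q^15] f(15)=15,f(5)=5,f(3)=3,f(1)=1 ⇒ 24
n=16: 1·16 2·8 4·4 8·2 16·1  f→[1+2+4+8+16]=31
q^25  k|25↦f(k): 25:25 5:5 1:1  a_25=31
q^36  k|36↦f(k): 1:1 2:2 3:3 4:4 6:6 9:9 12:12 18:18 36:36  a_36=91
n=42: 42·1 21·2 14·3 7·6 6·7 3·14 2·21 1·42  f→[42+21+14+7+6+3+2+1]=96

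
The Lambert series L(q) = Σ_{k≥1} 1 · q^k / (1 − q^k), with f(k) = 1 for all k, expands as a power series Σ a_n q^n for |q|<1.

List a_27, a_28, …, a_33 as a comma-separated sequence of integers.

4, 6, 2, 8, 2, 6, 4

n=27: 1·27 3·9 9·3 27·1  f→[1+1+1+1]=4
[q^28] f(28)=1,f(14)=1,f(7)=1,f(4)=1,f(2)=1,f(1)=1 ⇒ 6
[q^29] f(29)=1,f(1)=1 ⇒ 2
d|30:{1,2,3,5,6,10,15,30}  Σf=1+1+1+1+1+1+1+1=8
n=31: 1·31 31·1  f→[1+1]=2
q^32  k|32↦f(k): 1:1 2:1 4:1 8:1 16:1 32:1  a_32=6
[q^33] f(1)=1,f(3)=1,f(11)=1,f(33)=1 ⇒ 4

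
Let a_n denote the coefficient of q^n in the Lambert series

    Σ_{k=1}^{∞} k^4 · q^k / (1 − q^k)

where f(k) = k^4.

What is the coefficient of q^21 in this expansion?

a_21 = 196964

q^21  k|21↦f(k): 1:1 3:81 7:2401 21:194481  a_21=196964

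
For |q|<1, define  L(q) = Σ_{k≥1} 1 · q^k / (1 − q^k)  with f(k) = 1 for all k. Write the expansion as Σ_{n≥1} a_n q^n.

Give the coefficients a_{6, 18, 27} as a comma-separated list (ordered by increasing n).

4, 6, 4

q^6  k|6↦f(k): 6:1 3:1 2:1 1:1  a_6=4
[q^18] f(18)=1,f(9)=1,f(6)=1,f(3)=1,f(2)=1,f(1)=1 ⇒ 6
n=27: 27·1 9·3 3·9 1·27  f→[1+1+1+1]=4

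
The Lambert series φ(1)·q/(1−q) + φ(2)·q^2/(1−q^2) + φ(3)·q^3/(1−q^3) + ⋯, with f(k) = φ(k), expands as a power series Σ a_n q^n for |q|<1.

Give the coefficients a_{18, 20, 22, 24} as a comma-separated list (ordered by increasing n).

d|18:{1,2,3,6,9,18}  Σφ=1+1+2+2+6+6=18
[q^20] φ(20)=8,φ(10)=4,φ(5)=4,φ(4)=2,φ(2)=1,φ(1)=1 ⇒ 20
n=22: 22·1 11·2 2·11 1·22  φ→[10+10+1+1]=22
d|24:{24,12,8,6,4,3,2,1}  Σφ=8+4+4+2+2+2+1+1=24

18, 20, 22, 24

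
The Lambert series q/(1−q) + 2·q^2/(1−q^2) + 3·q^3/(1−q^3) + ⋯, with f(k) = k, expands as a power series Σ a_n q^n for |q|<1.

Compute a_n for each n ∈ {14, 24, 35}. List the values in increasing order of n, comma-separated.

d|14:{1,2,7,14}  Σf=1+2+7+14=24
n=24: 24·1 12·2 8·3 6·4 4·6 3·8 2·12 1·24  f→[24+12+8+6+4+3+2+1]=60
n=35: 1·35 5·7 7·5 35·1  f→[1+5+7+35]=48

24, 60, 48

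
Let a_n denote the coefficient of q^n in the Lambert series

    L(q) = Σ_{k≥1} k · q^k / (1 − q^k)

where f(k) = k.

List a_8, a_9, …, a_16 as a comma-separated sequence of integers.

q^8  k|8↦f(k): 8:8 4:4 2:2 1:1  a_8=15
[q^9] f(1)=1,f(3)=3,f(9)=9 ⇒ 13
d|10:{10,5,2,1}  Σf=10+5+2+1=18
n=11: 11·1 1·11  f→[11+1]=12
[q^12] f(1)=1,f(2)=2,f(3)=3,f(4)=4,f(6)=6,f(12)=12 ⇒ 28
q^13  k|13↦f(k): 13:13 1:1  a_13=14
n=14: 1·14 2·7 7·2 14·1  f→[1+2+7+14]=24
[q^15] f(15)=15,f(5)=5,f(3)=3,f(1)=1 ⇒ 24
q^16  k|16↦f(k): 1:1 2:2 4:4 8:8 16:16  a_16=31

15, 13, 18, 12, 28, 14, 24, 24, 31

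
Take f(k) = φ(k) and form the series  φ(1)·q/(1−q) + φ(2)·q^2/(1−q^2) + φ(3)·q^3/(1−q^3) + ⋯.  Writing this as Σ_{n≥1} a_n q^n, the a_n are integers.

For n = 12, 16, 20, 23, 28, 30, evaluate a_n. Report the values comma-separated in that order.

q^12  k|12↦φ(k): 12:4 6:2 4:2 3:2 2:1 1:1  a_12=12
d|16:{16,8,4,2,1}  Σφ=8+4+2+1+1=16
n=20: 20·1 10·2 5·4 4·5 2·10 1·20  φ→[8+4+4+2+1+1]=20
[q^23] φ(23)=22,φ(1)=1 ⇒ 23
q^28  k|28↦φ(k): 28:12 14:6 7:6 4:2 2:1 1:1  a_28=28
n=30: 30·1 15·2 10·3 6·5 5·6 3·10 2·15 1·30  φ→[8+8+4+2+4+2+1+1]=30

12, 16, 20, 23, 28, 30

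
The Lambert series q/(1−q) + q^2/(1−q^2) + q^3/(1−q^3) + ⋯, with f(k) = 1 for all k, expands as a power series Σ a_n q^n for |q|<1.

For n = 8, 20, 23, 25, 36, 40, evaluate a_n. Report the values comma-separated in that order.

4, 6, 2, 3, 9, 8

d|8:{1,2,4,8}  Σf=1+1+1+1=4
n=20: 1·20 2·10 4·5 5·4 10·2 20·1  f→[1+1+1+1+1+1]=6
q^23  k|23↦f(k): 23:1 1:1  a_23=2
q^25  k|25↦f(k): 25:1 5:1 1:1  a_25=3
q^36  k|36↦f(k): 1:1 2:1 3:1 4:1 6:1 9:1 12:1 18:1 36:1  a_36=9
d|40:{40,20,10,8,5,4,2,1}  Σf=1+1+1+1+1+1+1+1=8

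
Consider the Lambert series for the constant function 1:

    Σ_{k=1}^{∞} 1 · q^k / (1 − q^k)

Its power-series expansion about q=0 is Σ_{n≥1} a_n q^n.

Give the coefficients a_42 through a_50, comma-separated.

8, 2, 6, 6, 4, 2, 10, 3, 6

d|42:{42,21,14,7,6,3,2,1}  Σf=1+1+1+1+1+1+1+1=8
[q^43] f(43)=1,f(1)=1 ⇒ 2
q^44  k|44↦f(k): 44:1 22:1 11:1 4:1 2:1 1:1  a_44=6
[q^45] f(45)=1,f(15)=1,f(9)=1,f(5)=1,f(3)=1,f(1)=1 ⇒ 6
n=46: 1·46 2·23 23·2 46·1  f→[1+1+1+1]=4
q^47  k|47↦f(k): 1:1 47:1  a_47=2
d|48:{1,2,3,4,6,8,12,16,24,48}  Σf=1+1+1+1+1+1+1+1+1+1=10
q^49  k|49↦f(k): 49:1 7:1 1:1  a_49=3
q^50  k|50↦f(k): 1:1 2:1 5:1 10:1 25:1 50:1  a_50=6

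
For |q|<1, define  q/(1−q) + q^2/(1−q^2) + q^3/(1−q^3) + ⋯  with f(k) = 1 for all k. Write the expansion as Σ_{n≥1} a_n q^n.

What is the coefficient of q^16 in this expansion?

q^16  k|16↦f(k): 16:1 8:1 4:1 2:1 1:1  a_16=5

a_16 = 5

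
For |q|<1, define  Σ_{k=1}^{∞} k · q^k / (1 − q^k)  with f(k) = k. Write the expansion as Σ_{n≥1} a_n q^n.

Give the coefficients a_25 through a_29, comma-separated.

31, 42, 40, 56, 30

d|25:{1,5,25}  Σf=1+5+25=31
q^26  k|26↦f(k): 1:1 2:2 13:13 26:26  a_26=42
[q^27] f(27)=27,f(9)=9,f(3)=3,f(1)=1 ⇒ 40
d|28:{28,14,7,4,2,1}  Σf=28+14+7+4+2+1=56
q^29  k|29↦f(k): 1:1 29:29  a_29=30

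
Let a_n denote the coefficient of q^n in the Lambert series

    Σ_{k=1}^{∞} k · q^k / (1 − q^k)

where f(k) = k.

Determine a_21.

a_21 = 32

q^21  k|21↦f(k): 1:1 3:3 7:7 21:21  a_21=32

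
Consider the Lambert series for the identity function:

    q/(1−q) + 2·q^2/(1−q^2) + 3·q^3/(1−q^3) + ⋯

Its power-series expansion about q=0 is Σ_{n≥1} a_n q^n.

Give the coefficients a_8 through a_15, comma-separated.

d|8:{8,4,2,1}  Σf=8+4+2+1=15
[q^9] f(1)=1,f(3)=3,f(9)=9 ⇒ 13
n=10: 1·10 2·5 5·2 10·1  f→[1+2+5+10]=18
d|11:{11,1}  Σf=11+1=12
n=12: 12·1 6·2 4·3 3·4 2·6 1·12  f→[12+6+4+3+2+1]=28
[q^13] f(1)=1,f(13)=13 ⇒ 14
q^14  k|14↦f(k): 14:14 7:7 2:2 1:1  a_14=24
[q^15] f(1)=1,f(3)=3,f(5)=5,f(15)=15 ⇒ 24

15, 13, 18, 12, 28, 14, 24, 24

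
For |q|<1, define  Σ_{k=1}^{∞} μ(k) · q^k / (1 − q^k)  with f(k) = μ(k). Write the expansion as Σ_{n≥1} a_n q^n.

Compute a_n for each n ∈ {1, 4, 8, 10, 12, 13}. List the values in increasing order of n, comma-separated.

q^1  k|1↦μ(k): 1:1  a_1=1
[q^4] μ(4)=0,μ(2)=-1,μ(1)=1 ⇒ 0
q^8  k|8↦μ(k): 1:1 2:-1 4:0 8:0  a_8=0
n=10: 1·10 2·5 5·2 10·1  μ→[1+(-1)+(-1)+1]=0
[q^12] μ(12)=0,μ(6)=1,μ(4)=0,μ(3)=-1,μ(2)=-1,μ(1)=1 ⇒ 0
n=13: 13·1 1·13  μ→[(-1)+1]=0

1, 0, 0, 0, 0, 0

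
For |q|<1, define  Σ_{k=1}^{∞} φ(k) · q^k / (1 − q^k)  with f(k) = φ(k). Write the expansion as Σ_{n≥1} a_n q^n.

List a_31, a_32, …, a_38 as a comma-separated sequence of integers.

q^31  k|31↦φ(k): 31:30 1:1  a_31=31
n=32: 1·32 2·16 4·8 8·4 16·2 32·1  φ→[1+1+2+4+8+16]=32
n=33: 33·1 11·3 3·11 1·33  φ→[20+10+2+1]=33
d|34:{34,17,2,1}  Σφ=16+16+1+1=34
q^35  k|35↦φ(k): 35:24 7:6 5:4 1:1  a_35=35
n=36: 1·36 2·18 3·12 4·9 6·6 9·4 12·3 18·2 36·1  φ→[1+1+2+2+2+6+4+6+12]=36
q^37  k|37↦φ(k): 37:36 1:1  a_37=37
[q^38] φ(38)=18,φ(19)=18,φ(2)=1,φ(1)=1 ⇒ 38

31, 32, 33, 34, 35, 36, 37, 38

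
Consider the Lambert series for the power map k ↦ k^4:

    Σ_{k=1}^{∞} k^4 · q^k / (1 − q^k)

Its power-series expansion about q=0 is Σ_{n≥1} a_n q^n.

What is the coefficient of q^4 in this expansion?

[q^4] f(1)=1,f(2)=16,f(4)=256 ⇒ 273

a_4 = 273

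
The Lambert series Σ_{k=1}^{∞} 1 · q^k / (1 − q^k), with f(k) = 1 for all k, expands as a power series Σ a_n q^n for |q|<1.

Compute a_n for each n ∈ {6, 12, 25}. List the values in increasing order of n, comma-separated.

4, 6, 3

d|6:{6,3,2,1}  Σf=1+1+1+1=4
[q^12] f(12)=1,f(6)=1,f(4)=1,f(3)=1,f(2)=1,f(1)=1 ⇒ 6
q^25  k|25↦f(k): 25:1 5:1 1:1  a_25=3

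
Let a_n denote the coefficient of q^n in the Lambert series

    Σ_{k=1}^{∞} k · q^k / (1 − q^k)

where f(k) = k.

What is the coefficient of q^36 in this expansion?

n=36: 36·1 18·2 12·3 9·4 6·6 4·9 3·12 2·18 1·36  f→[36+18+12+9+6+4+3+2+1]=91

a_36 = 91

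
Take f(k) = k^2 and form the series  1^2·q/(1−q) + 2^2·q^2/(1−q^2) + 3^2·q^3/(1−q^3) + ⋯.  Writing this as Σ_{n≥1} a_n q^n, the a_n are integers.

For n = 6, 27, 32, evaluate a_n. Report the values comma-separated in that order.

q^6  k|6↦f(k): 6:36 3:9 2:4 1:1  a_6=50
q^27  k|27↦f(k): 1:1 3:9 9:81 27:729  a_27=820
[q^32] f(1)=1,f(2)=4,f(4)=16,f(8)=64,f(16)=256,f(32)=1024 ⇒ 1365

50, 820, 1365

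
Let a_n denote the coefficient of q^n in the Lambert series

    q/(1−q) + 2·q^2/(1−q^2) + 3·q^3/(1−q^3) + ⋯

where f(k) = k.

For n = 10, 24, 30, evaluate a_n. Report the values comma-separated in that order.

q^10  k|10↦f(k): 1:1 2:2 5:5 10:10  a_10=18
q^24  k|24↦f(k): 1:1 2:2 3:3 4:4 6:6 8:8 12:12 24:24  a_24=60
q^30  k|30↦f(k): 1:1 2:2 3:3 5:5 6:6 10:10 15:15 30:30  a_30=72

18, 60, 72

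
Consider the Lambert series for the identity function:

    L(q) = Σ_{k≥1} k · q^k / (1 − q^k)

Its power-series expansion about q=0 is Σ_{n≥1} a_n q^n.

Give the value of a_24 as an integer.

q^24  k|24↦f(k): 24:24 12:12 8:8 6:6 4:4 3:3 2:2 1:1  a_24=60

a_24 = 60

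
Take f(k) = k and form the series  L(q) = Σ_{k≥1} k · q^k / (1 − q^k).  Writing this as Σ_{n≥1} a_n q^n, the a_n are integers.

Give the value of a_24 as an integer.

[q^24] f(1)=1,f(2)=2,f(3)=3,f(4)=4,f(6)=6,f(8)=8,f(12)=12,f(24)=24 ⇒ 60

a_24 = 60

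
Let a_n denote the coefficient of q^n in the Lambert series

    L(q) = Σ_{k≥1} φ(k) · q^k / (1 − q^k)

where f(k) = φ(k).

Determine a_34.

[q^34] φ(34)=16,φ(17)=16,φ(2)=1,φ(1)=1 ⇒ 34

a_34 = 34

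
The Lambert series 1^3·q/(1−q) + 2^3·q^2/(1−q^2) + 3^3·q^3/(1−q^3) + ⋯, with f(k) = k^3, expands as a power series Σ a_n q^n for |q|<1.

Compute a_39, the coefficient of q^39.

d|39:{39,13,3,1}  Σf=59319+2197+27+1=61544

a_39 = 61544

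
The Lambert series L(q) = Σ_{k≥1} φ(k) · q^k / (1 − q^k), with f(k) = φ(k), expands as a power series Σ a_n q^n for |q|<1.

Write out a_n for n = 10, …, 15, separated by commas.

q^10  k|10↦φ(k): 1:1 2:1 5:4 10:4  a_10=10
q^11  k|11↦φ(k): 11:10 1:1  a_11=11
n=12: 1·12 2·6 3·4 4·3 6·2 12·1  φ→[1+1+2+2+2+4]=12
q^13  k|13↦φ(k): 1:1 13:12  a_13=13
[q^14] φ(1)=1,φ(2)=1,φ(7)=6,φ(14)=6 ⇒ 14
[q^15] φ(1)=1,φ(3)=2,φ(5)=4,φ(15)=8 ⇒ 15

10, 11, 12, 13, 14, 15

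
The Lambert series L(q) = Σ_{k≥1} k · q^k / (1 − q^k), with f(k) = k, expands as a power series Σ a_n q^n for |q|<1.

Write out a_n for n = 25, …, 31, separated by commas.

[q^25] f(25)=25,f(5)=5,f(1)=1 ⇒ 31
n=26: 1·26 2·13 13·2 26·1  f→[1+2+13+26]=42
n=27: 27·1 9·3 3·9 1·27  f→[27+9+3+1]=40
d|28:{28,14,7,4,2,1}  Σf=28+14+7+4+2+1=56
q^29  k|29↦f(k): 1:1 29:29  a_29=30
n=30: 1·30 2·15 3·10 5·6 6·5 10·3 15·2 30·1  f→[1+2+3+5+6+10+15+30]=72
[q^31] f(31)=31,f(1)=1 ⇒ 32

31, 42, 40, 56, 30, 72, 32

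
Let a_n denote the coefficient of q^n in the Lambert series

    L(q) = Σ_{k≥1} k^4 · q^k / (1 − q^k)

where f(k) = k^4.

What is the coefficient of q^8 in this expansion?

a_8 = 4369

n=8: 1·8 2·4 4·2 8·1  f→[1+16+256+4096]=4369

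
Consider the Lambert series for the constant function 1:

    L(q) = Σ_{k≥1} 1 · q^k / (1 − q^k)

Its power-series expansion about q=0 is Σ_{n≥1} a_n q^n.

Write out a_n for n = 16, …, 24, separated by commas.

5, 2, 6, 2, 6, 4, 4, 2, 8

d|16:{1,2,4,8,16}  Σf=1+1+1+1+1=5
[q^17] f(17)=1,f(1)=1 ⇒ 2
[q^18] f(18)=1,f(9)=1,f(6)=1,f(3)=1,f(2)=1,f(1)=1 ⇒ 6
n=19: 19·1 1·19  f→[1+1]=2
d|20:{1,2,4,5,10,20}  Σf=1+1+1+1+1+1=6
[q^21] f(21)=1,f(7)=1,f(3)=1,f(1)=1 ⇒ 4
d|22:{22,11,2,1}  Σf=1+1+1+1=4
n=23: 1·23 23·1  f→[1+1]=2
n=24: 1·24 2·12 3·8 4·6 6·4 8·3 12·2 24·1  f→[1+1+1+1+1+1+1+1]=8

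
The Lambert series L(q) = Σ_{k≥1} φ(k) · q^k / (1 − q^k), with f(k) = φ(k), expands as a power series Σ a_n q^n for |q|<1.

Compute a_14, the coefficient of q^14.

q^14  k|14↦φ(k): 1:1 2:1 7:6 14:6  a_14=14

a_14 = 14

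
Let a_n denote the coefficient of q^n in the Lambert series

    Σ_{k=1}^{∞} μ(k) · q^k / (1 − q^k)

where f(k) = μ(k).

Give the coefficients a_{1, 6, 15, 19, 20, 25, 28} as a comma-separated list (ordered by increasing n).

n=1: 1·1  μ→[1]=1
d|6:{6,3,2,1}  Σμ=1+(-1)+(-1)+1=0
d|15:{1,3,5,15}  Σμ=1+(-1)+(-1)+1=0
[q^19] μ(19)=-1,μ(1)=1 ⇒ 0
d|20:{20,10,5,4,2,1}  Σμ=0+1+(-1)+0+(-1)+1=0
[q^25] μ(1)=1,μ(5)=-1,μ(25)=0 ⇒ 0
q^28  k|28↦μ(k): 1:1 2:-1 4:0 7:-1 14:1 28:0  a_28=0

1, 0, 0, 0, 0, 0, 0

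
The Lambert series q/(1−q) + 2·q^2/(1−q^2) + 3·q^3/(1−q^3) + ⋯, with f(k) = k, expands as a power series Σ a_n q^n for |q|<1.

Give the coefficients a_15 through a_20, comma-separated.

24, 31, 18, 39, 20, 42

n=15: 1·15 3·5 5·3 15·1  f→[1+3+5+15]=24
[q^16] f(16)=16,f(8)=8,f(4)=4,f(2)=2,f(1)=1 ⇒ 31
[q^17] f(17)=17,f(1)=1 ⇒ 18
n=18: 1·18 2·9 3·6 6·3 9·2 18·1  f→[1+2+3+6+9+18]=39
n=19: 19·1 1·19  f→[19+1]=20
q^20  k|20↦f(k): 20:20 10:10 5:5 4:4 2:2 1:1  a_20=42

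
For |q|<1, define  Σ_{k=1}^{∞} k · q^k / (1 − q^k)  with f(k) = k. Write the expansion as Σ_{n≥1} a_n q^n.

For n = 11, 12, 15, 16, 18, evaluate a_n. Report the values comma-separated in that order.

n=11: 1·11 11·1  f→[1+11]=12
[q^12] f(1)=1,f(2)=2,f(3)=3,f(4)=4,f(6)=6,f(12)=12 ⇒ 28
d|15:{15,5,3,1}  Σf=15+5+3+1=24
d|16:{16,8,4,2,1}  Σf=16+8+4+2+1=31
d|18:{18,9,6,3,2,1}  Σf=18+9+6+3+2+1=39

12, 28, 24, 31, 39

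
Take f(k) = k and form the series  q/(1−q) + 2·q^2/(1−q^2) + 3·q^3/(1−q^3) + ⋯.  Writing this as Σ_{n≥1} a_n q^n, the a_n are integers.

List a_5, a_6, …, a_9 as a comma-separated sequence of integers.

[q^5] f(1)=1,f(5)=5 ⇒ 6
[q^6] f(1)=1,f(2)=2,f(3)=3,f(6)=6 ⇒ 12
[q^7] f(7)=7,f(1)=1 ⇒ 8
d|8:{1,2,4,8}  Σf=1+2+4+8=15
n=9: 9·1 3·3 1·9  f→[9+3+1]=13

6, 12, 8, 15, 13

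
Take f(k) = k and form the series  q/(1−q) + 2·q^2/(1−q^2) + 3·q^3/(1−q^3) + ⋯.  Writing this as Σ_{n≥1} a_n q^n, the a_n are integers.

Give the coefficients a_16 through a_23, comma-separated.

31, 18, 39, 20, 42, 32, 36, 24

d|16:{1,2,4,8,16}  Σf=1+2+4+8+16=31
d|17:{17,1}  Σf=17+1=18
d|18:{18,9,6,3,2,1}  Σf=18+9+6+3+2+1=39
d|19:{1,19}  Σf=1+19=20
[q^20] f(1)=1,f(2)=2,f(4)=4,f(5)=5,f(10)=10,f(20)=20 ⇒ 42
q^21  k|21↦f(k): 21:21 7:7 3:3 1:1  a_21=32
n=22: 22·1 11·2 2·11 1·22  f→[22+11+2+1]=36
d|23:{1,23}  Σf=1+23=24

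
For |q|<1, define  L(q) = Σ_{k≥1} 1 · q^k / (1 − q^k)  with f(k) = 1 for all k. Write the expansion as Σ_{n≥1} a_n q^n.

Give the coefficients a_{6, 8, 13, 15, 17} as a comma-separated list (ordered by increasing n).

4, 4, 2, 4, 2

q^6  k|6↦f(k): 6:1 3:1 2:1 1:1  a_6=4
d|8:{1,2,4,8}  Σf=1+1+1+1=4
d|13:{1,13}  Σf=1+1=2
d|15:{1,3,5,15}  Σf=1+1+1+1=4
[q^17] f(17)=1,f(1)=1 ⇒ 2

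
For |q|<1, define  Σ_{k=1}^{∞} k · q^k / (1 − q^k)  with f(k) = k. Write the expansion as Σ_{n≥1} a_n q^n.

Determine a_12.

a_12 = 28

q^12  k|12↦f(k): 1:1 2:2 3:3 4:4 6:6 12:12  a_12=28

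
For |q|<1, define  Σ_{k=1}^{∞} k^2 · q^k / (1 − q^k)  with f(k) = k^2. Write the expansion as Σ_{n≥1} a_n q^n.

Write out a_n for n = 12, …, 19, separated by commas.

210, 170, 250, 260, 341, 290, 455, 362

q^12  k|12↦f(k): 1:1 2:4 3:9 4:16 6:36 12:144  a_12=210
q^13  k|13↦f(k): 13:169 1:1  a_13=170
[q^14] f(14)=196,f(7)=49,f(2)=4,f(1)=1 ⇒ 250
n=15: 15·1 5·3 3·5 1·15  f→[225+25+9+1]=260
q^16  k|16↦f(k): 1:1 2:4 4:16 8:64 16:256  a_16=341
q^17  k|17↦f(k): 1:1 17:289  a_17=290
q^18  k|18↦f(k): 1:1 2:4 3:9 6:36 9:81 18:324  a_18=455
n=19: 1·19 19·1  f→[1+361]=362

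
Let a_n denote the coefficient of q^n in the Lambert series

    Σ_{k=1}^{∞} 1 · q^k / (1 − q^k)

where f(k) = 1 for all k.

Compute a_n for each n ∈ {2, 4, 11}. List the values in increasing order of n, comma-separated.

[q^2] f(2)=1,f(1)=1 ⇒ 2
q^4  k|4↦f(k): 4:1 2:1 1:1  a_4=3
d|11:{11,1}  Σf=1+1=2

2, 3, 2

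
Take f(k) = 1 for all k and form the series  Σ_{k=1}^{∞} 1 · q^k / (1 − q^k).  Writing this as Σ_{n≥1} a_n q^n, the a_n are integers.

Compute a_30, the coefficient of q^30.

[q^30] f(30)=1,f(15)=1,f(10)=1,f(6)=1,f(5)=1,f(3)=1,f(2)=1,f(1)=1 ⇒ 8

a_30 = 8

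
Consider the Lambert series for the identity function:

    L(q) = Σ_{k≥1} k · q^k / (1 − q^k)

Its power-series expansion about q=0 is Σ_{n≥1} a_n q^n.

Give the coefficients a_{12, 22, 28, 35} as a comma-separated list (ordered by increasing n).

[q^12] f(12)=12,f(6)=6,f(4)=4,f(3)=3,f(2)=2,f(1)=1 ⇒ 28
q^22  k|22↦f(k): 22:22 11:11 2:2 1:1  a_22=36
q^28  k|28↦f(k): 28:28 14:14 7:7 4:4 2:2 1:1  a_28=56
[q^35] f(35)=35,f(7)=7,f(5)=5,f(1)=1 ⇒ 48

28, 36, 56, 48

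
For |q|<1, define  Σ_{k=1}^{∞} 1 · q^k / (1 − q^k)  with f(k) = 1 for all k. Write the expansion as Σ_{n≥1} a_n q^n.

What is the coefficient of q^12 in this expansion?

a_12 = 6

d|12:{12,6,4,3,2,1}  Σf=1+1+1+1+1+1=6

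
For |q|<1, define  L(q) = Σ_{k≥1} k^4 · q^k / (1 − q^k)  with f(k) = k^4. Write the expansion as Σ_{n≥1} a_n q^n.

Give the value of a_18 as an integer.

q^18  k|18↦f(k): 18:104976 9:6561 6:1296 3:81 2:16 1:1  a_18=112931

a_18 = 112931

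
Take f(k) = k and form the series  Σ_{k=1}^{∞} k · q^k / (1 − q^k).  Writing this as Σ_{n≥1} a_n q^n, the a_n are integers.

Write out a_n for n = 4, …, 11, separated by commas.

n=4: 4·1 2·2 1·4  f→[4+2+1]=7
d|5:{5,1}  Σf=5+1=6
q^6  k|6↦f(k): 6:6 3:3 2:2 1:1  a_6=12
q^7  k|7↦f(k): 1:1 7:7  a_7=8
n=8: 1·8 2·4 4·2 8·1  f→[1+2+4+8]=15
n=9: 9·1 3·3 1·9  f→[9+3+1]=13
n=10: 10·1 5·2 2·5 1·10  f→[10+5+2+1]=18
n=11: 11·1 1·11  f→[11+1]=12

7, 6, 12, 8, 15, 13, 18, 12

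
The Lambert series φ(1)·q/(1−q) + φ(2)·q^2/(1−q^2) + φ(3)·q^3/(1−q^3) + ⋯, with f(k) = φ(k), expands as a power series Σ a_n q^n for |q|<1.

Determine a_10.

q^10  k|10↦φ(k): 1:1 2:1 5:4 10:4  a_10=10

a_10 = 10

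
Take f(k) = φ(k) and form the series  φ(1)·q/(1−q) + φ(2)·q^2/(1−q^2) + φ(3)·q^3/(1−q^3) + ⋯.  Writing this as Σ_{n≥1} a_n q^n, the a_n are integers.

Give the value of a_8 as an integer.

[q^8] φ(1)=1,φ(2)=1,φ(4)=2,φ(8)=4 ⇒ 8

a_8 = 8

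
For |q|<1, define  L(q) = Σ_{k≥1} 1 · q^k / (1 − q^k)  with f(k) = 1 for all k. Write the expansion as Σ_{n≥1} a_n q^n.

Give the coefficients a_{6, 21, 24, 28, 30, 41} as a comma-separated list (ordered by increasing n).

n=6: 1·6 2·3 3·2 6·1  f→[1+1+1+1]=4
n=21: 21·1 7·3 3·7 1·21  f→[1+1+1+1]=4
[q^24] f(24)=1,f(12)=1,f(8)=1,f(6)=1,f(4)=1,f(3)=1,f(2)=1,f(1)=1 ⇒ 8
[q^28] f(1)=1,f(2)=1,f(4)=1,f(7)=1,f(14)=1,f(28)=1 ⇒ 6
n=30: 1·30 2·15 3·10 5·6 6·5 10·3 15·2 30·1  f→[1+1+1+1+1+1+1+1]=8
q^41  k|41↦f(k): 41:1 1:1  a_41=2

4, 4, 8, 6, 8, 2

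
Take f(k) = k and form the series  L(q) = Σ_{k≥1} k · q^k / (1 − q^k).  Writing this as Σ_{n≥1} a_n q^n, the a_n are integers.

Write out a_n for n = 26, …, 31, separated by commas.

42, 40, 56, 30, 72, 32

[q^26] f(26)=26,f(13)=13,f(2)=2,f(1)=1 ⇒ 42
[q^27] f(1)=1,f(3)=3,f(9)=9,f(27)=27 ⇒ 40
q^28  k|28↦f(k): 1:1 2:2 4:4 7:7 14:14 28:28  a_28=56
n=29: 1·29 29·1  f→[1+29]=30
q^30  k|30↦f(k): 30:30 15:15 10:10 6:6 5:5 3:3 2:2 1:1  a_30=72
[q^31] f(1)=1,f(31)=31 ⇒ 32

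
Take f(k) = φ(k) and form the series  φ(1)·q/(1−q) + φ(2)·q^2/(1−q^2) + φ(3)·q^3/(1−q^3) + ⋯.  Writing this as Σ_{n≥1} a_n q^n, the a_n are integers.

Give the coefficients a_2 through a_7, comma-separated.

d|2:{2,1}  Σφ=1+1=2
q^3  k|3↦φ(k): 1:1 3:2  a_3=3
[q^4] φ(4)=2,φ(2)=1,φ(1)=1 ⇒ 4
[q^5] φ(5)=4,φ(1)=1 ⇒ 5
q^6  k|6↦φ(k): 1:1 2:1 3:2 6:2  a_6=6
n=7: 1·7 7·1  φ→[1+6]=7

2, 3, 4, 5, 6, 7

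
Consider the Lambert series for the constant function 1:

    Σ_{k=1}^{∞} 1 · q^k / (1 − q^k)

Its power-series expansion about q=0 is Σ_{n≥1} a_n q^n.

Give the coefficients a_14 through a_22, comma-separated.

4, 4, 5, 2, 6, 2, 6, 4, 4

q^14  k|14↦f(k): 1:1 2:1 7:1 14:1  a_14=4
[q^15] f(15)=1,f(5)=1,f(3)=1,f(1)=1 ⇒ 4
q^16  k|16↦f(k): 16:1 8:1 4:1 2:1 1:1  a_16=5
n=17: 1·17 17·1  f→[1+1]=2
d|18:{1,2,3,6,9,18}  Σf=1+1+1+1+1+1=6
q^19  k|19↦f(k): 1:1 19:1  a_19=2
q^20  k|20↦f(k): 20:1 10:1 5:1 4:1 2:1 1:1  a_20=6
[q^21] f(1)=1,f(3)=1,f(7)=1,f(21)=1 ⇒ 4
q^22  k|22↦f(k): 1:1 2:1 11:1 22:1  a_22=4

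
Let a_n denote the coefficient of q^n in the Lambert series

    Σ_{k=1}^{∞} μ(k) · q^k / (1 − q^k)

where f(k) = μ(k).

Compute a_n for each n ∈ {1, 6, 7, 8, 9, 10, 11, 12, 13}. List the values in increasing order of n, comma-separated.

q^1  k|1↦μ(k): 1:1  a_1=1
d|6:{1,2,3,6}  Σμ=1+(-1)+(-1)+1=0
n=7: 1·7 7·1  μ→[1+(-1)]=0
n=8: 8·1 4·2 2·4 1·8  μ→[0+0+(-1)+1]=0
n=9: 9·1 3·3 1·9  μ→[0+(-1)+1]=0
[q^10] μ(10)=1,μ(5)=-1,μ(2)=-1,μ(1)=1 ⇒ 0
n=11: 1·11 11·1  μ→[1+(-1)]=0
[q^12] μ(12)=0,μ(6)=1,μ(4)=0,μ(3)=-1,μ(2)=-1,μ(1)=1 ⇒ 0
n=13: 1·13 13·1  μ→[1+(-1)]=0

1, 0, 0, 0, 0, 0, 0, 0, 0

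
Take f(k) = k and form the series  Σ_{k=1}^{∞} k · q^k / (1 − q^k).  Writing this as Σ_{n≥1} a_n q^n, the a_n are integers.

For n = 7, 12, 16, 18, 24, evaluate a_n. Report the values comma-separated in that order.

d|7:{7,1}  Σf=7+1=8
n=12: 1·12 2·6 3·4 4·3 6·2 12·1  f→[1+2+3+4+6+12]=28
q^16  k|16↦f(k): 16:16 8:8 4:4 2:2 1:1  a_16=31
[q^18] f(18)=18,f(9)=9,f(6)=6,f(3)=3,f(2)=2,f(1)=1 ⇒ 39
q^24  k|24↦f(k): 1:1 2:2 3:3 4:4 6:6 8:8 12:12 24:24  a_24=60

8, 28, 31, 39, 60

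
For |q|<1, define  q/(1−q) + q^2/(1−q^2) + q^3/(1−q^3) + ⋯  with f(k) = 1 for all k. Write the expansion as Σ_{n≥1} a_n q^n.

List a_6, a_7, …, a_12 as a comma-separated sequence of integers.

q^6  k|6↦f(k): 6:1 3:1 2:1 1:1  a_6=4
q^7  k|7↦f(k): 7:1 1:1  a_7=2
d|8:{1,2,4,8}  Σf=1+1+1+1=4
n=9: 1·9 3·3 9·1  f→[1+1+1]=3
q^10  k|10↦f(k): 1:1 2:1 5:1 10:1  a_10=4
n=11: 1·11 11·1  f→[1+1]=2
d|12:{1,2,3,4,6,12}  Σf=1+1+1+1+1+1=6

4, 2, 4, 3, 4, 2, 6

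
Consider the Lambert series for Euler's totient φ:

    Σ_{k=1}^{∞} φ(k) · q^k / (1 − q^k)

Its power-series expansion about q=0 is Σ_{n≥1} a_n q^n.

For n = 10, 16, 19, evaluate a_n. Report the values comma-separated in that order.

q^10  k|10↦φ(k): 1:1 2:1 5:4 10:4  a_10=10
[q^16] φ(1)=1,φ(2)=1,φ(4)=2,φ(8)=4,φ(16)=8 ⇒ 16
d|19:{19,1}  Σφ=18+1=19

10, 16, 19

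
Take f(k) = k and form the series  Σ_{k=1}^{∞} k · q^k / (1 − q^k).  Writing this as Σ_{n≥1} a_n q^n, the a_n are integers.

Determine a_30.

d|30:{1,2,3,5,6,10,15,30}  Σf=1+2+3+5+6+10+15+30=72

a_30 = 72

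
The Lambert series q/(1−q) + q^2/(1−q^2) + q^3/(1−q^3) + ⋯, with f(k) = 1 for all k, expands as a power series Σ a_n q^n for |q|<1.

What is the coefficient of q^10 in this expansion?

n=10: 10·1 5·2 2·5 1·10  f→[1+1+1+1]=4

a_10 = 4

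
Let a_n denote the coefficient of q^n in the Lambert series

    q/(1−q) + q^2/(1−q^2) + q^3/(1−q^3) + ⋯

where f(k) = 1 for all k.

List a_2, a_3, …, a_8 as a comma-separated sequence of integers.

d|2:{2,1}  Σf=1+1=2
[q^3] f(3)=1,f(1)=1 ⇒ 2
q^4  k|4↦f(k): 4:1 2:1 1:1  a_4=3
d|5:{5,1}  Σf=1+1=2
[q^6] f(6)=1,f(3)=1,f(2)=1,f(1)=1 ⇒ 4
d|7:{1,7}  Σf=1+1=2
d|8:{1,2,4,8}  Σf=1+1+1+1=4

2, 2, 3, 2, 4, 2, 4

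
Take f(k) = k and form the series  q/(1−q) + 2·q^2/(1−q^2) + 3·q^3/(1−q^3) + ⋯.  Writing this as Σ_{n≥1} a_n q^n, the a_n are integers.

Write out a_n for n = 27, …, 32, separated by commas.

40, 56, 30, 72, 32, 63

q^27  k|27↦f(k): 1:1 3:3 9:9 27:27  a_27=40
n=28: 1·28 2·14 4·7 7·4 14·2 28·1  f→[1+2+4+7+14+28]=56
d|29:{29,1}  Σf=29+1=30
[q^30] f(30)=30,f(15)=15,f(10)=10,f(6)=6,f(5)=5,f(3)=3,f(2)=2,f(1)=1 ⇒ 72
d|31:{31,1}  Σf=31+1=32
[q^32] f(1)=1,f(2)=2,f(4)=4,f(8)=8,f(16)=16,f(32)=32 ⇒ 63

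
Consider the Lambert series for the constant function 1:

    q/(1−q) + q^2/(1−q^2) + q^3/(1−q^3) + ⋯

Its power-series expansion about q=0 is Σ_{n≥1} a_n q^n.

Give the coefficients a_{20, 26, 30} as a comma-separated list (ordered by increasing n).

6, 4, 8

[q^20] f(1)=1,f(2)=1,f(4)=1,f(5)=1,f(10)=1,f(20)=1 ⇒ 6
d|26:{1,2,13,26}  Σf=1+1+1+1=4
n=30: 30·1 15·2 10·3 6·5 5·6 3·10 2·15 1·30  f→[1+1+1+1+1+1+1+1]=8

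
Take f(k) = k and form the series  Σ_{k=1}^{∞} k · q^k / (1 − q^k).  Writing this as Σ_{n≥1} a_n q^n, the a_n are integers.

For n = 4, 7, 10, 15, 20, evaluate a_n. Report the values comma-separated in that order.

[q^4] f(4)=4,f(2)=2,f(1)=1 ⇒ 7
q^7  k|7↦f(k): 7:7 1:1  a_7=8
d|10:{10,5,2,1}  Σf=10+5+2+1=18
d|15:{15,5,3,1}  Σf=15+5+3+1=24
[q^20] f(20)=20,f(10)=10,f(5)=5,f(4)=4,f(2)=2,f(1)=1 ⇒ 42

7, 8, 18, 24, 42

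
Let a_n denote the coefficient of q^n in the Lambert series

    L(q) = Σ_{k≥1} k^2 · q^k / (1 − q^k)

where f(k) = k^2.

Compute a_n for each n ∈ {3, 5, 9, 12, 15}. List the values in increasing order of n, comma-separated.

d|3:{3,1}  Σf=9+1=10
q^5  k|5↦f(k): 1:1 5:25  a_5=26
n=9: 1·9 3·3 9·1  f→[1+9+81]=91
n=12: 12·1 6·2 4·3 3·4 2·6 1·12  f→[144+36+16+9+4+1]=210
n=15: 1·15 3·5 5·3 15·1  f→[1+9+25+225]=260

10, 26, 91, 210, 260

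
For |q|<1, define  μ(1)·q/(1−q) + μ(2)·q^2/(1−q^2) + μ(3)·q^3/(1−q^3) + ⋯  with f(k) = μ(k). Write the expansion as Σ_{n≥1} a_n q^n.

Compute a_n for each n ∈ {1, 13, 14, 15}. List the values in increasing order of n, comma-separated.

1, 0, 0, 0

q^1  k|1↦μ(k): 1:1  a_1=1
n=13: 1·13 13·1  μ→[1+(-1)]=0
[q^14] μ(1)=1,μ(2)=-1,μ(7)=-1,μ(14)=1 ⇒ 0
[q^15] μ(1)=1,μ(3)=-1,μ(5)=-1,μ(15)=1 ⇒ 0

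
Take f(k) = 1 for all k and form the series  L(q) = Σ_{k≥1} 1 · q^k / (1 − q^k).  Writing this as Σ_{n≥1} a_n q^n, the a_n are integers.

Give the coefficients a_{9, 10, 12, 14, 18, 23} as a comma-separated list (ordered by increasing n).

3, 4, 6, 4, 6, 2

d|9:{1,3,9}  Σf=1+1+1=3
q^10  k|10↦f(k): 10:1 5:1 2:1 1:1  a_10=4
d|12:{1,2,3,4,6,12}  Σf=1+1+1+1+1+1=6
n=14: 14·1 7·2 2·7 1·14  f→[1+1+1+1]=4
q^18  k|18↦f(k): 1:1 2:1 3:1 6:1 9:1 18:1  a_18=6
q^23  k|23↦f(k): 23:1 1:1  a_23=2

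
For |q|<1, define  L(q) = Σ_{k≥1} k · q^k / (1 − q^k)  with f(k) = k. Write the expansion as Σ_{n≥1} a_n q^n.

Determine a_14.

a_14 = 24

d|14:{14,7,2,1}  Σf=14+7+2+1=24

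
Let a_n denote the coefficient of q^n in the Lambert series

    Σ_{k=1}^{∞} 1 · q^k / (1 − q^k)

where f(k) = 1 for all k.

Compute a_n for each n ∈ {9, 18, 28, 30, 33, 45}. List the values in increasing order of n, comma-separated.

3, 6, 6, 8, 4, 6

q^9  k|9↦f(k): 1:1 3:1 9:1  a_9=3
d|18:{1,2,3,6,9,18}  Σf=1+1+1+1+1+1=6
d|28:{28,14,7,4,2,1}  Σf=1+1+1+1+1+1=6
d|30:{30,15,10,6,5,3,2,1}  Σf=1+1+1+1+1+1+1+1=8
d|33:{33,11,3,1}  Σf=1+1+1+1=4
n=45: 1·45 3·15 5·9 9·5 15·3 45·1  f→[1+1+1+1+1+1]=6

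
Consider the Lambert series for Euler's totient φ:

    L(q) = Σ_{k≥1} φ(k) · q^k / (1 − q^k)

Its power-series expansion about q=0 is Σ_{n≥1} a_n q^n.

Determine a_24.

[q^24] φ(1)=1,φ(2)=1,φ(3)=2,φ(4)=2,φ(6)=2,φ(8)=4,φ(12)=4,φ(24)=8 ⇒ 24

a_24 = 24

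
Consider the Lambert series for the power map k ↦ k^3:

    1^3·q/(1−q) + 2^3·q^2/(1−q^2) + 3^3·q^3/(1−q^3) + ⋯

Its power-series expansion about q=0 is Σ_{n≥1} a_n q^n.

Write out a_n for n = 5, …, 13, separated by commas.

[q^5] f(1)=1,f(5)=125 ⇒ 126
q^6  k|6↦f(k): 6:216 3:27 2:8 1:1  a_6=252
[q^7] f(1)=1,f(7)=343 ⇒ 344
n=8: 8·1 4·2 2·4 1·8  f→[512+64+8+1]=585
[q^9] f(9)=729,f(3)=27,f(1)=1 ⇒ 757
d|10:{10,5,2,1}  Σf=1000+125+8+1=1134
q^11  k|11↦f(k): 1:1 11:1331  a_11=1332
n=12: 12·1 6·2 4·3 3·4 2·6 1·12  f→[1728+216+64+27+8+1]=2044
d|13:{13,1}  Σf=2197+1=2198

126, 252, 344, 585, 757, 1134, 1332, 2044, 2198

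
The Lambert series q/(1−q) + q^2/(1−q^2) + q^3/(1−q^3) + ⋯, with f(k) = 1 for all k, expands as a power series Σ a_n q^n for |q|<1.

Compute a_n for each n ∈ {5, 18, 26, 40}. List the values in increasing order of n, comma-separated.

d|5:{5,1}  Σf=1+1=2
[q^18] f(1)=1,f(2)=1,f(3)=1,f(6)=1,f(9)=1,f(18)=1 ⇒ 6
n=26: 26·1 13·2 2·13 1·26  f→[1+1+1+1]=4
n=40: 40·1 20·2 10·4 8·5 5·8 4·10 2·20 1·40  f→[1+1+1+1+1+1+1+1]=8

2, 6, 4, 8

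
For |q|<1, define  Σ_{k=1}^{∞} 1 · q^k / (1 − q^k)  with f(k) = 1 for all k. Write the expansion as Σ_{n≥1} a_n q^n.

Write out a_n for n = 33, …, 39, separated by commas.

q^33  k|33↦f(k): 33:1 11:1 3:1 1:1  a_33=4
[q^34] f(34)=1,f(17)=1,f(2)=1,f(1)=1 ⇒ 4
d|35:{35,7,5,1}  Σf=1+1+1+1=4
[q^36] f(1)=1,f(2)=1,f(3)=1,f(4)=1,f(6)=1,f(9)=1,f(12)=1,f(18)=1,f(36)=1 ⇒ 9
[q^37] f(37)=1,f(1)=1 ⇒ 2
[q^38] f(1)=1,f(2)=1,f(19)=1,f(38)=1 ⇒ 4
[q^39] f(39)=1,f(13)=1,f(3)=1,f(1)=1 ⇒ 4

4, 4, 4, 9, 2, 4, 4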